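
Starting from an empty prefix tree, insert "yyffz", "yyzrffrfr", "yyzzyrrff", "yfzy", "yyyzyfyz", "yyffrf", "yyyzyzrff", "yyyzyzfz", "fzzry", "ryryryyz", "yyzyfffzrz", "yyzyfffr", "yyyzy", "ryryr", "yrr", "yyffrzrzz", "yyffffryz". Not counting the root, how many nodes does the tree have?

67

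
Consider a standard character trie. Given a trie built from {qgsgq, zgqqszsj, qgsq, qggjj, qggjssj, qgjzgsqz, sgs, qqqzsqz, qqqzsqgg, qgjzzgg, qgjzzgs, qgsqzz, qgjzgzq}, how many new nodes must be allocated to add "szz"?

Walking "szz" from the root, the first 1 characters ("s") follow existing edges; "z" is the first miss.
Each of the 2 remaining characters creates one node.

2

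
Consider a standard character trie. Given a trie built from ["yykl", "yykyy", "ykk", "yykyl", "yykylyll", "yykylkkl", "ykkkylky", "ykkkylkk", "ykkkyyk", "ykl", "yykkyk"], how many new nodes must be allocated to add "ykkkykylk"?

Walking "ykkkykylk" from the root, the first 5 characters ("ykkky") follow existing edges; "k" is the first miss.
Each of the 4 remaining characters creates one node.

4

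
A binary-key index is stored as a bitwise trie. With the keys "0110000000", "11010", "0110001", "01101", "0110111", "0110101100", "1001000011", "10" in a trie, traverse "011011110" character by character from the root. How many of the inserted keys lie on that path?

2

Walk "011011110" from the root; an end-of-word marker is hit whenever a stored word is a prefix of "011011110".
Prefixes of the query that are stored words: "01101", "0110111"
Count: 2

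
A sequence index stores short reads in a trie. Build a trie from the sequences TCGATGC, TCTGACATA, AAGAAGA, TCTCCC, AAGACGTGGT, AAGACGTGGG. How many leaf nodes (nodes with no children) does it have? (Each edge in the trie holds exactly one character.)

A leaf is a node with no children — equivalently, the end of a word that is not a proper prefix of any other stored word.
Those words: "AAGAAGA", "AAGACGTGGG", "AAGACGTGGT", "TCGATGC", "TCTCCC", "TCTGACATA"
Leaf count: 6

6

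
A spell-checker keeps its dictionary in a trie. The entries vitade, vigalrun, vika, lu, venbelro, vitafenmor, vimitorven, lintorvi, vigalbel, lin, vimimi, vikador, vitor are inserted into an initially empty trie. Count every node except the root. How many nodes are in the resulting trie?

Count nodes per top-level branch (shared prefixes stored once):
  'l'-branch (lin, lintorvi, lu): 9 nodes
  'v'-branch (venbelro, vigalbel, vigalrun, vika, vikador, vimimi, vimitorven, vitade, vitafenmor, vitor): 45 nodes
Sum: 54

54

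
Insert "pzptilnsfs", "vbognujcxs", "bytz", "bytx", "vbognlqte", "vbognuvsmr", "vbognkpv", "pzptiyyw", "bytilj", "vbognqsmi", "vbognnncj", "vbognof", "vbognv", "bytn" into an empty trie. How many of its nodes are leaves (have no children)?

Leaves are exactly the stored words that no other stored word extends.
Those words: "bytilj", "bytn", "bytx", "bytz", "pzptilnsfs", "pzptiyyw", "vbognkpv", "vbognlqte", "vbognnncj", "vbognof", "vbognqsmi", "vbognujcxs", "vbognuvsmr", "vbognv"
Leaf count: 14

14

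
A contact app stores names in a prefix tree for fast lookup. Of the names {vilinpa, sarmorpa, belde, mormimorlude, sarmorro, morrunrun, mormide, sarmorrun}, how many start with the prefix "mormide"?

1

Traverse to the node for "mormide", then collect every word in that subtree.
Matches: "mormide"
Count: 1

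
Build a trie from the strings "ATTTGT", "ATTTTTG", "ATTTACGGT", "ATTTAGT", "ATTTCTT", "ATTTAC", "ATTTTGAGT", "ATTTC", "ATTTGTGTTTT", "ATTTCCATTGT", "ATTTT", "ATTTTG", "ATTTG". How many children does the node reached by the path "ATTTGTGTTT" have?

1

The children of the "ATTTGTGTTT" node are the distinct next characters among strings starting with "ATTTGTGTTT".
Distinct next characters after "ATTTGTGTTT": T.
That node has 1 child edge.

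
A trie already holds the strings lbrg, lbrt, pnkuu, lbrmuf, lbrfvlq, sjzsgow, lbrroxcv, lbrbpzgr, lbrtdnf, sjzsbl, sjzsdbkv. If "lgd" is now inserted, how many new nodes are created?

Walking "lgd" from the root, the first 1 characters ("l") follow existing edges; "g" is the first miss.
Each of the 2 remaining characters creates one node.

2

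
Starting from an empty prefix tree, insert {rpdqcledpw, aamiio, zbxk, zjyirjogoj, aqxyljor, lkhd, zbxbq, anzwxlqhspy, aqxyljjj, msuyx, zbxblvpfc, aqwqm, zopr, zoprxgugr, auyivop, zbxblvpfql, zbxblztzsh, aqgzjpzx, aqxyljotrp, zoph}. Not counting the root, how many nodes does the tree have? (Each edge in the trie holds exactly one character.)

98

Count nodes per top-level branch (shared prefixes stored once):
  'a'-branch (aamiio, anzwxlqhspy, aqgzjpzx, aqwqm, aqxyljjj, aqxyljor, aqxyljotrp, auyivop): 43 nodes
  'l'-branch (lkhd): 4 nodes
  'm'-branch (msuyx): 5 nodes
  'r'-branch (rpdqcledpw): 10 nodes
  'z'-branch (zbxblvpfc, zbxblvpfql, zbxblztzsh, zbxbq, zbxk, zjyirjogoj, zoph, zopr, zoprxgugr): 36 nodes
Sum: 98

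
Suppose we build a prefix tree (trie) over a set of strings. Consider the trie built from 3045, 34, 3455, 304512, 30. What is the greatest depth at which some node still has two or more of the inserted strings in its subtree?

Equivalently: take the maximum, over all pairs, of their longest common prefix length.
"3045" and "304512" agree on "3045" (4 characters) before diverging; nothing deeper is shared.
Longest shared-prefix length: 4

4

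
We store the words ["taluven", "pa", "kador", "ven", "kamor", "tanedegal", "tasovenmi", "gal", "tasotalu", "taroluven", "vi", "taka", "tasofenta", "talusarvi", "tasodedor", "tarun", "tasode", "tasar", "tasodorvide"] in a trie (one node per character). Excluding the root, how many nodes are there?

76

Count nodes per top-level branch (shared prefixes stored once):
  'g'-branch (gal): 3 nodes
  'k'-branch (kador, kamor): 8 nodes
  'p'-branch (pa): 2 nodes
  't'-branch (taka, talusarvi, taluven, tanedegal, taroluven, tarun, tasar, tasode, tasodedor, tasodorvide, tasofenta, tasotalu, tasovenmi): 59 nodes
  'v'-branch (ven, vi): 4 nodes
Sum: 76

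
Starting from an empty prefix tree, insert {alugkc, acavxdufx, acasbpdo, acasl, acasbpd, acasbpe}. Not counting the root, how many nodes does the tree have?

Insert word by word; a character creates a node only if that edge doesn't already exist:
  "alugkc" → 6 new (a, l, u, g, k, c)
  "acavxdufx" → prefix "a" already present; 8 new (c, a, v, x, d, u, f, x)
  "acasbpdo" → prefix "aca" already present; 5 new (s, b, p, d, o)
  "acasl" → prefix "acas" already present; 1 new (l)
  "acasbpd" → prefix "acasbpd" already present; 0 new (none)
  "acasbpe" → prefix "acasbp" already present; 1 new (e)
Total nodes = 6 + 8 + 5 + 1 + 0 + 1 = 21

21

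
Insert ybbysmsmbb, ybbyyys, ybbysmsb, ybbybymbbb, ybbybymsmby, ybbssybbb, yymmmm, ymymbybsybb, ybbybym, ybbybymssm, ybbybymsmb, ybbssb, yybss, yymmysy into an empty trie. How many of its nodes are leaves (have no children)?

A leaf is a node with no children — equivalently, the end of a word that is not a proper prefix of any other stored word.
Those words: "ybbssb", "ybbssybbb", "ybbybymbbb", "ybbybymsmby", "ybbybymssm", "ybbysmsb", "ybbysmsmbb", "ybbyyys", "ymymbybsybb", "yybss", "yymmmm", "yymmysy"
Leaf count: 12

12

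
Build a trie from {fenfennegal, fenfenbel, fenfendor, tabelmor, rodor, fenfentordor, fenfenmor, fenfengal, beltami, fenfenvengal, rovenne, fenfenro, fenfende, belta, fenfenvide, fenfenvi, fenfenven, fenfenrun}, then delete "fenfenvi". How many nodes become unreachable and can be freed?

0

Walk "fenfenvi" from the leaf back toward the root, removing each node that no remaining word uses.
Every node on "fenfenvi" is still needed (e.g. by "fenfenvide"), so nothing is freed.
Nodes removed: 0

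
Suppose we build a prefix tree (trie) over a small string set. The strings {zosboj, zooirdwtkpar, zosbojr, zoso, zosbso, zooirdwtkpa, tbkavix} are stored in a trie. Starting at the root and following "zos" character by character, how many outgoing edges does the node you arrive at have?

2

Walk "zos" from the root, arriving at one node.
Characters that immediately follow "zos" among the stored strings: {b, o}.
That node has 2 child edges.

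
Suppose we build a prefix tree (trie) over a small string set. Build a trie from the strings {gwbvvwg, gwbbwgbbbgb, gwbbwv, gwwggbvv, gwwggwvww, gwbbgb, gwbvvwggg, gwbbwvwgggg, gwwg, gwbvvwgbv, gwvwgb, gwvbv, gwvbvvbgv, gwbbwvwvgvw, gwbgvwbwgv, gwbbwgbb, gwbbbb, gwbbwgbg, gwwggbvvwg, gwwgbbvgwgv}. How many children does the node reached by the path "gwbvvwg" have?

Follow the path "gwbvvwg" to its node, then look at its outgoing edges.
Characters that immediately follow "gwbvvwg" among the stored strings: {b, g}.
That node has 2 child edges.

2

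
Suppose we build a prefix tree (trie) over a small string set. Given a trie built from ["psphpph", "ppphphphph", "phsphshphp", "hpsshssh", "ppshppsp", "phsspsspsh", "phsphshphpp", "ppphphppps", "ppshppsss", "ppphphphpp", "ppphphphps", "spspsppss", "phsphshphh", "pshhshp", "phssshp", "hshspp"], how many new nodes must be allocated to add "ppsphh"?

Walking "ppsphh" from the root, the first 3 characters ("pps") follow existing edges; "p" is the first miss.
So 6 − 3 = 3 new nodes.

3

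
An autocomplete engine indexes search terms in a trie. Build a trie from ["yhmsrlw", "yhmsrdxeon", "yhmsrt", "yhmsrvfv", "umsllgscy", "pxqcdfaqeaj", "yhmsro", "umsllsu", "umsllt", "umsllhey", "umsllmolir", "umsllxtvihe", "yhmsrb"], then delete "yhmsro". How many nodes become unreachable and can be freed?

1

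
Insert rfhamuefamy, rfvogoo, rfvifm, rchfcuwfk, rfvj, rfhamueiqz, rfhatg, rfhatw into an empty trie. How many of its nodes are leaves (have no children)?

A leaf is a node with no children — equivalently, the end of a word that is not a proper prefix of any other stored word.
Those words: "rchfcuwfk", "rfhamuefamy", "rfhamueiqz", "rfhatg", "rfhatw", "rfvifm", "rfvj", "rfvogoo"
Leaf count: 8

8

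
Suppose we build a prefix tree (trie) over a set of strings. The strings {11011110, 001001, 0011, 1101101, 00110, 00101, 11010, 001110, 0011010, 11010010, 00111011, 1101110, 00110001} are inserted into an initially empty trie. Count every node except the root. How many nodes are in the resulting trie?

33

Trie structure (* marks end of a word):
(root)
├─ 0
│  └─ 0
│     └─ 1
│        ├─ 0
│        │  ├─ 0
│        │  │  └─ 1 *
│        │  └─ 1 *
│        └─ 1 *
│           ├─ 0 *
│           │  ├─ 0
│           │  │  └─ 0
│           │  │     └─ 1 *
│           │  └─ 1
│           │     └─ 0 *
│           └─ 1
│              └─ 0 *
│                 └─ 1
│                    └─ 1 *
└─ 1
   └─ 1
      └─ 0
         └─ 1
            ├─ 0 *
            │  └─ 0
            │     └─ 1
            │        └─ 0 *
            └─ 1
               ├─ 0
               │  └─ 1 *
               └─ 1
                  ├─ 0 *
                  └─ 1
                     └─ 0 *
Counting every labelled node above: 33.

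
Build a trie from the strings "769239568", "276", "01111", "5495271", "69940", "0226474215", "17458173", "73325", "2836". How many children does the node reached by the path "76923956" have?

The children of the "76923956" node are the distinct next characters among strings starting with "76923956".
Characters that immediately follow "76923956" among the stored strings: {8}.
That node has 1 child edge.

1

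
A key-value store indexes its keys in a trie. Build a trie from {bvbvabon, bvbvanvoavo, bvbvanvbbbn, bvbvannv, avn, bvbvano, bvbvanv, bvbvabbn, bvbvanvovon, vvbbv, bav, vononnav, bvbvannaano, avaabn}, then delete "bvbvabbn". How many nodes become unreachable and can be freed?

2

Walk "bvbvabbn" from the leaf back toward the root, removing each node that no remaining word uses.
The suffix "bn" (2 nodes) is used only by "bvbvabbn"; the node for "bvbvab" still has the child "o", so pruning stops there.
Nodes removed: 2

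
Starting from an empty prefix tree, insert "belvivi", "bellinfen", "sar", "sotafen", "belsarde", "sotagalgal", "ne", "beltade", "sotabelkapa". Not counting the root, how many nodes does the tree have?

For each word, the new-node count is its length minus the longest prefix already in the trie:
  "belvivi" → 7 new (b, e, l, v, i, v, i)
  "bellinfen" → prefix "bel" already present; 6 new (l, i, n, f, e, n)
  "sar" → 3 new (s, a, r)
  "sotafen" → prefix "s" already present; 6 new (o, t, a, f, e, n)
  "belsarde" → prefix "bel" already present; 5 new (s, a, r, d, e)
  "sotagalgal" → prefix "sota" already present; 6 new (g, a, l, g, a, l)
  "ne" → 2 new (n, e)
  "beltade" → prefix "bel" already present; 4 new (t, a, d, e)
  "sotabelkapa" → prefix "sota" already present; 7 new (b, e, l, k, a, p, a)
Total nodes = 7 + 6 + 3 + 6 + 5 + 6 + 2 + 4 + 7 = 46

46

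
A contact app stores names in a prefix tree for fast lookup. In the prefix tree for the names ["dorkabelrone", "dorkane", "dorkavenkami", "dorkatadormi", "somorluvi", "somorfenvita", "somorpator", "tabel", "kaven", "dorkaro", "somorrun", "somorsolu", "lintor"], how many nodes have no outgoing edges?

13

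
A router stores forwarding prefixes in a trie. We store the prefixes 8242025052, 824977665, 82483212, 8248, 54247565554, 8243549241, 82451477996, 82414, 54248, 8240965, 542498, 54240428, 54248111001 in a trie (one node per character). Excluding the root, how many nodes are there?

Trace insertions, counting only characters that open a new branch:
  "8242025052" → 10 new (8, 2, 4, 2, 0, 2, 5, 0, 5, 2)
  "824977665" → prefix "824" already present; 6 new (9, 7, 7, 6, 6, 5)
  "82483212" → prefix "824" already present; 5 new (8, 3, 2, 1, 2)
  "8248" → prefix "8248" already present; 0 new (none)
  "54247565554" → 11 new (5, 4, 2, 4, 7, 5, 6, 5, 5, 5, 4)
  "8243549241" → prefix "824" already present; 7 new (3, 5, 4, 9, 2, 4, 1)
  "82451477996" → prefix "824" already present; 8 new (5, 1, 4, 7, 7, 9, 9, 6)
  "82414" → prefix "824" already present; 2 new (1, 4)
  "54248" → prefix "5424" already present; 1 new (8)
  "8240965" → prefix "824" already present; 4 new (0, 9, 6, 5)
  "542498" → prefix "5424" already present; 2 new (9, 8)
  "54240428" → prefix "5424" already present; 4 new (0, 4, 2, 8)
  "54248111001" → prefix "54248" already present; 6 new (1, 1, 1, 0, 0, 1)
Total nodes = 10 + 6 + 5 + 0 + 11 + 7 + 8 + 2 + 1 + 4 + 2 + 4 + 6 = 66

66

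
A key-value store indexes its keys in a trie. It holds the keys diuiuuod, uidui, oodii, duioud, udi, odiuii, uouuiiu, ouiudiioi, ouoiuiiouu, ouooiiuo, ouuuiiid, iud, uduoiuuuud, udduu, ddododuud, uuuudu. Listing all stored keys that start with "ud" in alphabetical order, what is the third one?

uduoiuuuud

DFS of the "ud" subtree visits, in order: "udduu", "udi", "uduoiuuuud"
Position 3: uduoiuuuud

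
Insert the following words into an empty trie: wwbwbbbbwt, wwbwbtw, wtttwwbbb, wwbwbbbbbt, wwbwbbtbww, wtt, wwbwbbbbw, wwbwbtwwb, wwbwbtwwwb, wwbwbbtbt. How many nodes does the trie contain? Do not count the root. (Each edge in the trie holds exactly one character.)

For each word, the new-node count is its length minus the longest prefix already in the trie:
  "wwbwbbbbwt" → 10 new (w, w, b, w, b, b, b, b, w, t)
  "wwbwbtw" → prefix "wwbwb" already present; 2 new (t, w)
  "wtttwwbbb" → prefix "w" already present; 8 new (t, t, t, w, w, b, b, b)
  "wwbwbbbbbt" → prefix "wwbwbbbb" already present; 2 new (b, t)
  "wwbwbbtbww" → prefix "wwbwbb" already present; 4 new (t, b, w, w)
  "wtt" → prefix "wtt" already present; 0 new (none)
  "wwbwbbbbw" → prefix "wwbwbbbbw" already present; 0 new (none)
  "wwbwbtwwb" → prefix "wwbwbtw" already present; 2 new (w, b)
  "wwbwbtwwwb" → prefix "wwbwbtww" already present; 2 new (w, b)
  "wwbwbbtbt" → prefix "wwbwbbtb" already present; 1 new (t)
Total nodes = 10 + 2 + 8 + 2 + 4 + 0 + 0 + 2 + 2 + 1 = 31

31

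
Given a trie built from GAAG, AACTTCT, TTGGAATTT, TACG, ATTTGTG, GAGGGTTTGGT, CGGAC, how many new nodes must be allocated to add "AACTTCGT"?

2

The longest prefix of "AACTTCGT" already in the trie is "AACTTC" (length 6).
So 8 − 6 = 2 new nodes.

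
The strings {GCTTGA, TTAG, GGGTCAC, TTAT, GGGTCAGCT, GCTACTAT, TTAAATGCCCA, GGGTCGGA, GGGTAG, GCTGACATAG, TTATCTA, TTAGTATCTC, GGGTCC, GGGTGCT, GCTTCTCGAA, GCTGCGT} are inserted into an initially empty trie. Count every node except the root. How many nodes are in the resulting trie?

67

For each word, the new-node count is its length minus the longest prefix already in the trie:
  "GCTTGA" → 6 new (G, C, T, T, G, A)
  "TTAG" → 4 new (T, T, A, G)
  "GGGTCAC" → prefix "G" already present; 6 new (G, G, T, C, A, C)
  "TTAT" → prefix "TTA" already present; 1 new (T)
  "GGGTCAGCT" → prefix "GGGTCA" already present; 3 new (G, C, T)
  "GCTACTAT" → prefix "GCT" already present; 5 new (A, C, T, A, T)
  "TTAAATGCCCA" → prefix "TTA" already present; 8 new (A, A, T, G, C, C, C, A)
  "GGGTCGGA" → prefix "GGGTC" already present; 3 new (G, G, A)
  "GGGTAG" → prefix "GGGT" already present; 2 new (A, G)
  "GCTGACATAG" → prefix "GCT" already present; 7 new (G, A, C, A, T, A, G)
  "TTATCTA" → prefix "TTAT" already present; 3 new (C, T, A)
  "TTAGTATCTC" → prefix "TTAG" already present; 6 new (T, A, T, C, T, C)
  "GGGTCC" → prefix "GGGTC" already present; 1 new (C)
  "GGGTGCT" → prefix "GGGT" already present; 3 new (G, C, T)
  "GCTTCTCGAA" → prefix "GCTT" already present; 6 new (C, T, C, G, A, A)
  "GCTGCGT" → prefix "GCTG" already present; 3 new (C, G, T)
Total nodes = 6 + 4 + 6 + 1 + 3 + 5 + 8 + 3 + 2 + 7 + 3 + 6 + 1 + 3 + 6 + 3 = 67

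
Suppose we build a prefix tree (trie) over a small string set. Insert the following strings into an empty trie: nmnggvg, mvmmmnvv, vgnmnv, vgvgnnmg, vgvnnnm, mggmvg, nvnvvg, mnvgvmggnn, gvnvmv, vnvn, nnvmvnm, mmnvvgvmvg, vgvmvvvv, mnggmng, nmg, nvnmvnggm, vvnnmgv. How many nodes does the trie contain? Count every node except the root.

97

Count nodes per top-level branch (shared prefixes stored once):
  'g'-branch (gvnvmv): 6 nodes
  'm'-branch (mggmvg, mmnvvgvmvg, mnggmng, mnvgvmggnn, mvmmmnvv): 36 nodes
  'n'-branch (nmg, nmnggvg, nnvmvnm, nvnmvnggm, nvnvvg): 25 nodes
  'v'-branch (vgnmnv, vgvgnnmg, vgvmvvvv, vgvnnnm, vnvn, vvnnmgv): 30 nodes
Sum: 97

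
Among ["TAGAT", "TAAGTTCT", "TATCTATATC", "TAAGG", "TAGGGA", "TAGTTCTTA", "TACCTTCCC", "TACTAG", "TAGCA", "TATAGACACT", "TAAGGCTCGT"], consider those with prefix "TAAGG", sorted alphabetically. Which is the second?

TAAGGCTCGT

Filter for "TAAGG…" and sort: "TAAGG", "TAAGGCTCGT"
The 2nd is TAAGGCTCGT.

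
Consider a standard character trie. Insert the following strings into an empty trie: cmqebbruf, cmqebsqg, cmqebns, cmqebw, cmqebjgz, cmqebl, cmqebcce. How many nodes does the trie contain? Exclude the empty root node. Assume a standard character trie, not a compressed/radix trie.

22

Trace insertions, counting only characters that open a new branch:
  "cmqebbruf" → 9 new (c, m, q, e, b, b, r, u, f)
  "cmqebsqg" → prefix "cmqeb" already present; 3 new (s, q, g)
  "cmqebns" → prefix "cmqeb" already present; 2 new (n, s)
  "cmqebw" → prefix "cmqeb" already present; 1 new (w)
  "cmqebjgz" → prefix "cmqeb" already present; 3 new (j, g, z)
  "cmqebl" → prefix "cmqeb" already present; 1 new (l)
  "cmqebcce" → prefix "cmqeb" already present; 3 new (c, c, e)
Total nodes = 9 + 3 + 2 + 1 + 3 + 1 + 3 = 22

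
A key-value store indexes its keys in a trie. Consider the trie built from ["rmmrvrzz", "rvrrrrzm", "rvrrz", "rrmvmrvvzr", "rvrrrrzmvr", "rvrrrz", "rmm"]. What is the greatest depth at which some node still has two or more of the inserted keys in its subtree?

Equivalently: take the maximum, over all pairs, of their longest common prefix length.
"rvrrrrzm" and "rvrrrrzmvr" agree on "rvrrrrzm" (8 characters) before diverging; nothing deeper is shared.
Longest shared-prefix length: 8

8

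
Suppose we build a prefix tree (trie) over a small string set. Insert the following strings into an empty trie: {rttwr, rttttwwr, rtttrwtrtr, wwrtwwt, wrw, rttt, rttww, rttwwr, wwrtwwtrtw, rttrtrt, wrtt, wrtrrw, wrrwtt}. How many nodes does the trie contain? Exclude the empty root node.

43

Count nodes per top-level branch (shared prefixes stored once):
  'r'-branch (rttrtrt, rttt, rtttrwtrtr, rttttwwr, rttwr, rttww, rttwwr): 22 nodes
  'w'-branch (wrrwtt, wrtrrw, wrtt, wrw, wwrtwwt, wwrtwwtrtw): 21 nodes
Sum: 43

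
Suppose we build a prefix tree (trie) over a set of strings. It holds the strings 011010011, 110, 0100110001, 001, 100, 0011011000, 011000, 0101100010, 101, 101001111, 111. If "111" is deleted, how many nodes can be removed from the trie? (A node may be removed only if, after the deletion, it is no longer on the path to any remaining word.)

1

Walk "111" from the leaf back toward the root, removing each node that no remaining word uses.
The suffix "1" (1 node) is used only by "111"; the node for "11" still has the child "0", so pruning stops there.
Nodes removed: 1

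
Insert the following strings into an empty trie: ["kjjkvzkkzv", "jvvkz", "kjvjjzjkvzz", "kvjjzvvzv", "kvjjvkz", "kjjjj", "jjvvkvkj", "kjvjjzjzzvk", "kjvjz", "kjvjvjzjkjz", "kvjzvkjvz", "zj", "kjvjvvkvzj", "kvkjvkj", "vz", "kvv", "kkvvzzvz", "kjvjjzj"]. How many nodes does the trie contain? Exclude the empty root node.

84

Insert word by word; a character creates a node only if that edge doesn't already exist:
  "kjjkvzkkzv" → 10 new (k, j, j, k, v, z, k, k, z, v)
  "jvvkz" → 5 new (j, v, v, k, z)
  "kjvjjzjkvzz" → prefix "kj" already present; 9 new (v, j, j, z, j, k, v, z, z)
  "kvjjzvvzv" → prefix "k" already present; 8 new (v, j, j, z, v, v, z, v)
  "kvjjvkz" → prefix "kvjj" already present; 3 new (v, k, z)
  "kjjjj" → prefix "kjj" already present; 2 new (j, j)
  "jjvvkvkj" → prefix "j" already present; 7 new (j, v, v, k, v, k, j)
  "kjvjjzjzzvk" → prefix "kjvjjzj" already present; 4 new (z, z, v, k)
  "kjvjz" → prefix "kjvj" already present; 1 new (z)
  "kjvjvjzjkjz" → prefix "kjvj" already present; 7 new (v, j, z, j, k, j, z)
  "kvjzvkjvz" → prefix "kvj" already present; 6 new (z, v, k, j, v, z)
  "zj" → 2 new (z, j)
  "kjvjvvkvzj" → prefix "kjvjv" already present; 5 new (v, k, v, z, j)
  "kvkjvkj" → prefix "kv" already present; 5 new (k, j, v, k, j)
  "vz" → 2 new (v, z)
  "kvv" → prefix "kv" already present; 1 new (v)
  "kkvvzzvz" → prefix "k" already present; 7 new (k, v, v, z, z, v, z)
  "kjvjjzj" → prefix "kjvjjzj" already present; 0 new (none)
Total nodes = 10 + 5 + 9 + 8 + 3 + 2 + 7 + 4 + 1 + 7 + 6 + 2 + 5 + 5 + 2 + 1 + 7 + 0 = 84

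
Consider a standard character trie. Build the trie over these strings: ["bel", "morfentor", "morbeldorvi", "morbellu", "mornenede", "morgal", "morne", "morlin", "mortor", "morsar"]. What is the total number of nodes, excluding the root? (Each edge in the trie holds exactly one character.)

For each word, the new-node count is its length minus the longest prefix already in the trie:
  "bel" → 3 new (b, e, l)
  "morfentor" → 9 new (m, o, r, f, e, n, t, o, r)
  "morbeldorvi" → prefix "mor" already present; 8 new (b, e, l, d, o, r, v, i)
  "morbellu" → prefix "morbel" already present; 2 new (l, u)
  "mornenede" → prefix "mor" already present; 6 new (n, e, n, e, d, e)
  "morgal" → prefix "mor" already present; 3 new (g, a, l)
  "morne" → prefix "morne" already present; 0 new (none)
  "morlin" → prefix "mor" already present; 3 new (l, i, n)
  "mortor" → prefix "mor" already present; 3 new (t, o, r)
  "morsar" → prefix "mor" already present; 3 new (s, a, r)
Total nodes = 3 + 9 + 8 + 2 + 6 + 3 + 0 + 3 + 3 + 3 = 40

40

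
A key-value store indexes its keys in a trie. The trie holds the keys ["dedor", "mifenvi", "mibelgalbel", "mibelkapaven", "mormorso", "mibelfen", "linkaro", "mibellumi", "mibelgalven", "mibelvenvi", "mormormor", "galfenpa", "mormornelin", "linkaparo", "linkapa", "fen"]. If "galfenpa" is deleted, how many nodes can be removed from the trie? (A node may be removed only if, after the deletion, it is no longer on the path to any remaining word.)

8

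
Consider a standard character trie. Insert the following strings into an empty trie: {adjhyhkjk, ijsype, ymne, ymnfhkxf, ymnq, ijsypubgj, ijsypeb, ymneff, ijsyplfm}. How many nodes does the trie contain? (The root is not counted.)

Trace insertions, counting only characters that open a new branch:
  "adjhyhkjk" → 9 new (a, d, j, h, y, h, k, j, k)
  "ijsype" → 6 new (i, j, s, y, p, e)
  "ymne" → 4 new (y, m, n, e)
  "ymnfhkxf" → prefix "ymn" already present; 5 new (f, h, k, x, f)
  "ymnq" → prefix "ymn" already present; 1 new (q)
  "ijsypubgj" → prefix "ijsyp" already present; 4 new (u, b, g, j)
  "ijsypeb" → prefix "ijsype" already present; 1 new (b)
  "ymneff" → prefix "ymne" already present; 2 new (f, f)
  "ijsyplfm" → prefix "ijsyp" already present; 3 new (l, f, m)
Total nodes = 9 + 6 + 4 + 5 + 1 + 4 + 1 + 2 + 3 = 35

35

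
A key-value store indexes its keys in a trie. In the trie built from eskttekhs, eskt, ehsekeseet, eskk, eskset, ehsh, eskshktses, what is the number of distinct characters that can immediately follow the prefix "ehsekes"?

1

Walk "ehsekes" from the root, arriving at one node.
Characters that immediately follow "ehsekes" among the stored strings: {e}.
That node has 1 child edge.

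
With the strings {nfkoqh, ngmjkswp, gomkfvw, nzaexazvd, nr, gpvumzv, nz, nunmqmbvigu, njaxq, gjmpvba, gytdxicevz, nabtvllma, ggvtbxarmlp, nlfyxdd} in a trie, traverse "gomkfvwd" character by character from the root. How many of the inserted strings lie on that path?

Traverse "gomkfvwd" character by character; count nodes along the way that are marked as word ends.
Prefixes of the query that are stored words: "gomkfvw"
Count: 1

1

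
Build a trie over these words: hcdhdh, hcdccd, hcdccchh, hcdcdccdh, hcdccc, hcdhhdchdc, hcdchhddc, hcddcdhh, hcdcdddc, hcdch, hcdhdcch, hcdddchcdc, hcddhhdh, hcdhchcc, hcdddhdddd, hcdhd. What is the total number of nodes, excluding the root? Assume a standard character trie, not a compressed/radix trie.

58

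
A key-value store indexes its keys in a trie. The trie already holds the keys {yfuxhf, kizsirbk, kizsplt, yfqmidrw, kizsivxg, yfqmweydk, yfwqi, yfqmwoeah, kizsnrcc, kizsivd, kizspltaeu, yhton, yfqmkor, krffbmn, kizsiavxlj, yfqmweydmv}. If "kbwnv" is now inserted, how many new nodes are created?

The longest prefix of "kbwnv" already in the trie is "k" (length 1).
Each of the 4 remaining characters creates one node.

4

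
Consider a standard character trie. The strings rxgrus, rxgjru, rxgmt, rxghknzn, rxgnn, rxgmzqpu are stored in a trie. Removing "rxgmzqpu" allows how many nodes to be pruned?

4

After clearing the end-marker at "rxgmzqpu", prune upward until reaching a node still needed by another word.
The suffix "zqpu" (4 nodes) is used only by "rxgmzqpu"; the node for "rxgm" still has the child "t", so pruning stops there.
Nodes removed: 4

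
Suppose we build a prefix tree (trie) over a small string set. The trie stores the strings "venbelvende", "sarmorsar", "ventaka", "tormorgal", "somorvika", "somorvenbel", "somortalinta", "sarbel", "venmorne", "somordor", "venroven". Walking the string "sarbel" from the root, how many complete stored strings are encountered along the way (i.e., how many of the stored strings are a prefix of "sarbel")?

1

Check each prefix of "sarbel" against the stored set — each match is an end-marker on the path.
Prefixes of the query that are stored words: "sarbel"
Count: 1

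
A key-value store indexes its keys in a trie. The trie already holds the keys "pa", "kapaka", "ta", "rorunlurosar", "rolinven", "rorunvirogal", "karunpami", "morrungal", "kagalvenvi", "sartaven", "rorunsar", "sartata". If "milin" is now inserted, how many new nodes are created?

Walking "milin" from the root, the first 1 characters ("m") follow existing edges; "i" is the first miss.
So 5 − 1 = 4 new nodes.

4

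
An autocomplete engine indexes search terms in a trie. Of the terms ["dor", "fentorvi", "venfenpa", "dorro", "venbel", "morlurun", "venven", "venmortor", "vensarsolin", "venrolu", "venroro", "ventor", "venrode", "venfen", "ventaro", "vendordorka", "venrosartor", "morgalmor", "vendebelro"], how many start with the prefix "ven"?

Filter for entries beginning with "ven":
Matches: "venbel", "vendebelro", "vendordorka", "venfen", "venfenpa", "venmortor", "venrode", "venrolu", "venroro", "venrosartor", "vensarsolin", "ventaro", "ventor", "venven"
Count: 14

14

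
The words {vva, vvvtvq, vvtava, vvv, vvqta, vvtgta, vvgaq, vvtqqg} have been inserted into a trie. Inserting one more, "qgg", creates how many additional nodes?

3

Nothing in the trie begins with "q"; the whole of "qgg" is new.
3 − 0 = 3 new nodes.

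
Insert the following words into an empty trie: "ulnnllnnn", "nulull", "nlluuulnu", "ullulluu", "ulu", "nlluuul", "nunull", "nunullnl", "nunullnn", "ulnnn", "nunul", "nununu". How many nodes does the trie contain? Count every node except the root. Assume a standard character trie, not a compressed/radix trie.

Trace insertions, counting only characters that open a new branch:
  "ulnnllnnn" → 9 new (u, l, n, n, l, l, n, n, n)
  "nulull" → 6 new (n, u, l, u, l, l)
  "nlluuulnu" → prefix "n" already present; 8 new (l, l, u, u, u, l, n, u)
  "ullulluu" → prefix "ul" already present; 6 new (l, u, l, l, u, u)
  "ulu" → prefix "ul" already present; 1 new (u)
  "nlluuul" → prefix "nlluuul" already present; 0 new (none)
  "nunull" → prefix "nu" already present; 4 new (n, u, l, l)
  "nunullnl" → prefix "nunull" already present; 2 new (n, l)
  "nunullnn" → prefix "nunulln" already present; 1 new (n)
  "ulnnn" → prefix "ulnn" already present; 1 new (n)
  "nunul" → prefix "nunul" already present; 0 new (none)
  "nununu" → prefix "nunu" already present; 2 new (n, u)
Total nodes = 9 + 6 + 8 + 6 + 1 + 0 + 4 + 2 + 1 + 1 + 0 + 2 = 40

40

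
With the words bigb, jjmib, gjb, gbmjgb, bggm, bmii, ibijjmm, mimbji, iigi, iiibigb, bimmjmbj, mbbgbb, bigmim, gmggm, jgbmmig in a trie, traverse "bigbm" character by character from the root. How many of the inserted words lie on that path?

1

Check each prefix of "bigbm" against the stored set — each match is an end-marker on the path.
Prefixes of the query that are stored words: "bigb"
Count: 1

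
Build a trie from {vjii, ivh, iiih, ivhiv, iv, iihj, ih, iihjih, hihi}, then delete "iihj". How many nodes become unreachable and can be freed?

0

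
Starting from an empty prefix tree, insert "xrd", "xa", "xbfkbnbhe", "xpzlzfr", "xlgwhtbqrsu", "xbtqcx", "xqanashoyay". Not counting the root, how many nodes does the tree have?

42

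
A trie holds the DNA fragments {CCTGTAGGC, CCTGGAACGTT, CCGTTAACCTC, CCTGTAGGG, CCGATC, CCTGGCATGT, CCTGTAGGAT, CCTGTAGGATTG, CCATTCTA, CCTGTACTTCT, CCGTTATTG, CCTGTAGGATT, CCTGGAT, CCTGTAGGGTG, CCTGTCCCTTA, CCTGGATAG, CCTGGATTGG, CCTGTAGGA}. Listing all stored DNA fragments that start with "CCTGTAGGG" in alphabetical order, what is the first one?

CCTGTAGGG

DFS of the "CCTGTAGGG" subtree visits, in order: "CCTGTAGGG", "CCTGTAGGGTG"
Position 1: CCTGTAGGG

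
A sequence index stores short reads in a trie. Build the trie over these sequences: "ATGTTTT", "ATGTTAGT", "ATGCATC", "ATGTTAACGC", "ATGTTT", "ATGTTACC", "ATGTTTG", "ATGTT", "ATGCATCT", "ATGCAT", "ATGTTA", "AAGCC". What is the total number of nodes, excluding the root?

26

Count nodes per top-level branch (shared prefixes stored once):
  'A'-branch (AAGCC, ATGCAT, ATGCATC, ATGCATCT, ATGTT, ATGTTA, ATGTTAACGC, ATGTTACC, ATGTTAGT, ATGTTT, ATGTTTG, ATGTTTT): 26 nodes
Sum: 26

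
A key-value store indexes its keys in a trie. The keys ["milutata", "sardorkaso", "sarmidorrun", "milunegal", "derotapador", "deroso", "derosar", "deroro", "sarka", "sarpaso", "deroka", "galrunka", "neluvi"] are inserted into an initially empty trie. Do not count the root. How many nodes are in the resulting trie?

70

For each word, the new-node count is its length minus the longest prefix already in the trie:
  "milutata" → 8 new (m, i, l, u, t, a, t, a)
  "sardorkaso" → 10 new (s, a, r, d, o, r, k, a, s, o)
  "sarmidorrun" → prefix "sar" already present; 8 new (m, i, d, o, r, r, u, n)
  "milunegal" → prefix "milu" already present; 5 new (n, e, g, a, l)
  "derotapador" → 11 new (d, e, r, o, t, a, p, a, d, o, r)
  "deroso" → prefix "dero" already present; 2 new (s, o)
  "derosar" → prefix "deros" already present; 2 new (a, r)
  "deroro" → prefix "dero" already present; 2 new (r, o)
  "sarka" → prefix "sar" already present; 2 new (k, a)
  "sarpaso" → prefix "sar" already present; 4 new (p, a, s, o)
  "deroka" → prefix "dero" already present; 2 new (k, a)
  "galrunka" → 8 new (g, a, l, r, u, n, k, a)
  "neluvi" → 6 new (n, e, l, u, v, i)
Total nodes = 8 + 10 + 8 + 5 + 11 + 2 + 2 + 2 + 2 + 4 + 2 + 8 + 6 = 70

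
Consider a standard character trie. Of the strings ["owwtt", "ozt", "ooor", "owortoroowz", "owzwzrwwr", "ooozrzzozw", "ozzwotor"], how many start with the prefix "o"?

Traverse to the node for "o", then collect every word in that subtree.
Words under "o": ooor, ooozrzzozw, owortoroowz, owwtt, owzwzrwwr, ozt, ozzwotor
Count: 7

7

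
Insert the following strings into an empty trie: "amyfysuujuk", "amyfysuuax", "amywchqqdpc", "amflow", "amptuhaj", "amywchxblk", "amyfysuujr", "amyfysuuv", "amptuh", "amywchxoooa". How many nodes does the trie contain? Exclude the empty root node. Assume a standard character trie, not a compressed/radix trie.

41

Trace insertions, counting only characters that open a new branch:
  "amyfysuujuk" → 11 new (a, m, y, f, y, s, u, u, j, u, k)
  "amyfysuuax" → prefix "amyfysuu" already present; 2 new (a, x)
  "amywchqqdpc" → prefix "amy" already present; 8 new (w, c, h, q, q, d, p, c)
  "amflow" → prefix "am" already present; 4 new (f, l, o, w)
  "amptuhaj" → prefix "am" already present; 6 new (p, t, u, h, a, j)
  "amywchxblk" → prefix "amywch" already present; 4 new (x, b, l, k)
  "amyfysuujr" → prefix "amyfysuuj" already present; 1 new (r)
  "amyfysuuv" → prefix "amyfysuu" already present; 1 new (v)
  "amptuh" → prefix "amptuh" already present; 0 new (none)
  "amywchxoooa" → prefix "amywchx" already present; 4 new (o, o, o, a)
Total nodes = 11 + 2 + 8 + 4 + 6 + 4 + 1 + 1 + 0 + 4 = 41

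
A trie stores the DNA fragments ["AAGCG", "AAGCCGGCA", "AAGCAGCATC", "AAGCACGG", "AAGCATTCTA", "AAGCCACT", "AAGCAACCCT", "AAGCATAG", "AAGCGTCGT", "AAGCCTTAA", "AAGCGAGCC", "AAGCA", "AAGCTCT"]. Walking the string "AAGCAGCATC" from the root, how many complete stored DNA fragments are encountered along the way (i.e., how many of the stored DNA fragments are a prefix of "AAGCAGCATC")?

Check each prefix of "AAGCAGCATC" against the stored set — each match is an end-marker on the path.
Prefixes of the query that are stored words: "AAGCA", "AAGCAGCATC"
Count: 2

2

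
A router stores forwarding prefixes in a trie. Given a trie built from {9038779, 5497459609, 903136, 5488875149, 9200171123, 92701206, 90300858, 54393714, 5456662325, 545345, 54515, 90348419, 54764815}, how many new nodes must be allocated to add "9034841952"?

The longest prefix of "9034841952" already in the trie is "90348419" (length 8).
Each of the 2 remaining characters creates one node.

2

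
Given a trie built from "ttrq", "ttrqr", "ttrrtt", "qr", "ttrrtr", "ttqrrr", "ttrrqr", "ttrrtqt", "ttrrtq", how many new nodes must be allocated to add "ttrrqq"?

1

"ttrrq" is already a path in the trie; the remaining "q" must be added.
So 6 − 5 = 1 new nodes.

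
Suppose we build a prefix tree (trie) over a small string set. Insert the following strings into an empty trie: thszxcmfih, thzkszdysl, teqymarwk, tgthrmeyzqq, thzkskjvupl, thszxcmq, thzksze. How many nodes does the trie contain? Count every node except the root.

Count nodes per top-level branch (shared prefixes stored once):
  't'-branch (teqymarwk, tgthrmeyzqq, thszxcmfih, thszxcmq, thzkskjvupl, thzkszdysl, thzksze): 44 nodes
Sum: 44

44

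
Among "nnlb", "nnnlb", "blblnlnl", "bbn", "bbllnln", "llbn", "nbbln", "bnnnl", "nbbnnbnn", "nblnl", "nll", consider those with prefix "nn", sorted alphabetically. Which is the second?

Words with prefix "nn", in lexicographic order: "nnlb", "nnnlb"
Position 2: nnnlb

nnnlb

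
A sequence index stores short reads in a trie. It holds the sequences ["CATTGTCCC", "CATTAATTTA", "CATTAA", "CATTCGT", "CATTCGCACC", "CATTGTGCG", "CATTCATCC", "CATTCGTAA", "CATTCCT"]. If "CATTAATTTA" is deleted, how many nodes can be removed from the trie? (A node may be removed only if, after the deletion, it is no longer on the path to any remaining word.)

4

Walk "CATTAATTTA" from the leaf back toward the root, removing each node that no remaining word uses.
The suffix "TTTA" (4 nodes) is used only by "CATTAATTTA"; "CATTAA" is itself a stored word, so pruning stops there.
Nodes removed: 4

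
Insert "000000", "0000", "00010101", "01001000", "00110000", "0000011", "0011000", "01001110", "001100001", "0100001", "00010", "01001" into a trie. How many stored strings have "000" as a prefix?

5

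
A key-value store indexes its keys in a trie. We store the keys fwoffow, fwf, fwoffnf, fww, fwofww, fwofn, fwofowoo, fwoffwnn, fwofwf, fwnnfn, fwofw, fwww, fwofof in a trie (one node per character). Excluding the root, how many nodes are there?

28

Count nodes per top-level branch (shared prefixes stored once):
  'f'-branch (fwf, fwnnfn, fwoffnf, fwoffow, fwoffwnn, fwofn, fwofof, fwofowoo, fwofw, fwofwf, fwofww, fww, fwww): 28 nodes
Sum: 28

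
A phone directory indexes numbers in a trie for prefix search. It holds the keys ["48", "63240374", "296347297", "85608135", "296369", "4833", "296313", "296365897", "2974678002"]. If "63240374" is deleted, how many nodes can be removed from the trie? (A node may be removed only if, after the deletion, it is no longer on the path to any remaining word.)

8

A node on "63240374"'s path can go only if nothing else ends at it or branches off below it.
No other word shares any prefix with "63240374", so all 8 of its nodes go.
Nodes removed: 8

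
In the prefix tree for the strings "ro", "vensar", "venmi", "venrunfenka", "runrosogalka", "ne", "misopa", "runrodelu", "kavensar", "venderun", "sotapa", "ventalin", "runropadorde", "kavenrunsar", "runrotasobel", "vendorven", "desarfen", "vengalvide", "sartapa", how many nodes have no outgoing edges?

19

A leaf is a node with no children — equivalently, the end of a word that is not a proper prefix of any other stored word.
Those words: "desarfen", "kavenrunsar", "kavensar", "misopa", "ne", "ro", "runrodelu", "runropadorde", "runrosogalka", "runrotasobel", "sartapa", "sotapa", "venderun", "vendorven", "vengalvide", "venmi", "venrunfenka", "vensar", "ventalin"
Leaf count: 19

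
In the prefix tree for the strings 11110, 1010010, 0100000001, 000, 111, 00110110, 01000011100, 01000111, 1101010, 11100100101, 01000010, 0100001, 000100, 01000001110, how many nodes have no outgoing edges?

A leaf is a node with no children — equivalently, the end of a word that is not a proper prefix of any other stored word.
Those words: "000100", "00110110", "0100000001", "01000001110", "01000010", "01000011100", "01000111", "1010010", "1101010", "11100100101", "11110"
Leaf count: 11

11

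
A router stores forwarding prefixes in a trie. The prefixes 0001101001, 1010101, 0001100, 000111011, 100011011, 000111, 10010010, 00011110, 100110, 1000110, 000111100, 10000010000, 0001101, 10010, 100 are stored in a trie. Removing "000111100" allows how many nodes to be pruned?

1

A node on "000111100"'s path can go only if nothing else ends at it or branches off below it.
The suffix "0" (1 node) is used only by "000111100"; "00011110" is itself a stored word, so pruning stops there.
Nodes removed: 1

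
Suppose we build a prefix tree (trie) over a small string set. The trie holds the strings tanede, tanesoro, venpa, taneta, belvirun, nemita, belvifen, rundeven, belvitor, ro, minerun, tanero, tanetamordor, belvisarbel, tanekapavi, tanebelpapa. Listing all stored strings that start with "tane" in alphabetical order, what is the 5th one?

tanesoro

Words with prefix "tane", in lexicographic order: "tanebelpapa", "tanede", "tanekapavi", "tanero", "tanesoro", "taneta", "tanetamordor"
The 5th is tanesoro.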